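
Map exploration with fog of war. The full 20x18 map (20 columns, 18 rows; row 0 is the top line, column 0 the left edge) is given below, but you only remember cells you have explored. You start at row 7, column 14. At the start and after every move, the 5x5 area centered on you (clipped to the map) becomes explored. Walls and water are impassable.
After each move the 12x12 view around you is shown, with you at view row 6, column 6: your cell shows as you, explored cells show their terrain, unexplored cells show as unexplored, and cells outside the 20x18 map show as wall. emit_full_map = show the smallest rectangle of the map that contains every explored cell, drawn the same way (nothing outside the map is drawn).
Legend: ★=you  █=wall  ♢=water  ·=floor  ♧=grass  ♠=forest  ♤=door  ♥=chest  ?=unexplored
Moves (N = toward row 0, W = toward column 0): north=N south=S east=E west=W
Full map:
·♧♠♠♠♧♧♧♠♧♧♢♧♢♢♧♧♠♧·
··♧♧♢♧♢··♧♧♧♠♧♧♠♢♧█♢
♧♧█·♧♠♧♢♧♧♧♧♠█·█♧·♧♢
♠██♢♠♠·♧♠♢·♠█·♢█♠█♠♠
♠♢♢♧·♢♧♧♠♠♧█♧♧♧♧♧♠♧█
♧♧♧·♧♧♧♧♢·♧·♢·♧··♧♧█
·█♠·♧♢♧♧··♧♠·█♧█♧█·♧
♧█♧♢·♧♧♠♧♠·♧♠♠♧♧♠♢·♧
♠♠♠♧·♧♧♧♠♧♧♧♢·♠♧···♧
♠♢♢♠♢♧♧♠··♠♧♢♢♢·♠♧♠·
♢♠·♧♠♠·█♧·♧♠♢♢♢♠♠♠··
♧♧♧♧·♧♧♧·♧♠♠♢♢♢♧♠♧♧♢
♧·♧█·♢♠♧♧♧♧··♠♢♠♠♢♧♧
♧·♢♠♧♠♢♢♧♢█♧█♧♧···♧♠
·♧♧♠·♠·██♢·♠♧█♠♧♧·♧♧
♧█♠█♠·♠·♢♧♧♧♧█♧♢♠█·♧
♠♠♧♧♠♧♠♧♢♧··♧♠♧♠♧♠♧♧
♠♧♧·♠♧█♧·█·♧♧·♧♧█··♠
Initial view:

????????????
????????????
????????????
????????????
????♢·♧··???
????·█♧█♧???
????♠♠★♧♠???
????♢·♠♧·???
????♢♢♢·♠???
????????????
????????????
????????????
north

????????????
????????????
????????????
????????????
????♧♧♧♧♧???
????♢·♧··???
????·█★█♧???
????♠♠♧♧♠???
????♢·♠♧·???
????♢♢♢·♠???
????????????
????????????

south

????????????
????????????
????????????
????♧♧♧♧♧???
????♢·♧··???
????·█♧█♧???
????♠♠★♧♠???
????♢·♠♧·???
????♢♢♢·♠???
????????????
????????????
????????????

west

????????????
????????????
????????????
?????♧♧♧♧♧??
????·♢·♧··??
????♠·█♧█♧??
????♧♠★♧♧♠??
????♧♢·♠♧·??
????♧♢♢♢·♠??
????????????
????????????
????????????

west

????????????
????????????
????????????
??????♧♧♧♧♧?
????♧·♢·♧··?
????♧♠·█♧█♧?
????·♧★♠♧♧♠?
????♧♧♢·♠♧·?
????♠♧♢♢♢·♠?
????????????
????????????
????????????

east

????????????
????????????
????????????
?????♧♧♧♧♧??
???♧·♢·♧··??
???♧♠·█♧█♧??
???·♧♠★♧♧♠??
???♧♧♢·♠♧·??
???♠♧♢♢♢·♠??
????????????
????????????
????????????

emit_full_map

??♧♧♧♧♧
♧·♢·♧··
♧♠·█♧█♧
·♧♠★♧♧♠
♧♧♢·♠♧·
♠♧♢♢♢·♠

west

????????????
????????????
????????????
??????♧♧♧♧♧?
????♧·♢·♧··?
????♧♠·█♧█♧?
????·♧★♠♧♧♠?
????♧♧♢·♠♧·?
????♠♧♢♢♢·♠?
????????????
????????????
????????????

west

????????????
????????????
????????????
???????♧♧♧♧♧
????·♧·♢·♧··
????·♧♠·█♧█♧
????♠·★♠♠♧♧♠
????♧♧♧♢·♠♧·
????·♠♧♢♢♢·♠
????????????
????????????
????????????

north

????????????
????????????
????????????
????????????
????♠♧█♧♧♧♧♧
????·♧·♢·♧··
????·♧★·█♧█♧
????♠·♧♠♠♧♧♠
????♧♧♧♢·♠♧·
????·♠♧♢♢♢·♠
????????????
????????????

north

████████████
????????????
????????????
????????????
????♢·♠█·???
????♠♧█♧♧♧♧♧
????·♧★♢·♧··
????·♧♠·█♧█♧
????♠·♧♠♠♧♧♠
????♧♧♧♢·♠♧·
????·♠♧♢♢♢·♠
????????????

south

????????????
????????????
????????????
????♢·♠█·???
????♠♧█♧♧♧♧♧
????·♧·♢·♧··
????·♧★·█♧█♧
????♠·♧♠♠♧♧♠
????♧♧♧♢·♠♧·
????·♠♧♢♢♢·♠
????????????
????????????

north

████████████
????????????
????????????
????????????
????♢·♠█·???
????♠♧█♧♧♧♧♧
????·♧★♢·♧··
????·♧♠·█♧█♧
????♠·♧♠♠♧♧♠
????♧♧♧♢·♠♧·
????·♠♧♢♢♢·♠
????????????

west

████████████
????????????
????????????
????????????
????♠♢·♠█·??
????♠♠♧█♧♧♧♧
????♢·★·♢·♧·
????··♧♠·█♧█
????♧♠·♧♠♠♧♧
?????♧♧♧♢·♠♧
?????·♠♧♢♢♢·
????????????

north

████████████
████████████
????????????
????????????
????♧♧♧♧♠???
????♠♢·♠█·??
????♠♠★█♧♧♧♧
????♢·♧·♢·♧·
????··♧♠·█♧█
????♧♠·♧♠♠♧♧
?????♧♧♧♢·♠♧
?????·♠♧♢♢♢·

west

████████████
████████████
????????????
????????????
????♢♧♧♧♧♠??
????♧♠♢·♠█·?
????♧♠★♧█♧♧♧
????♧♢·♧·♢·♧
????♧··♧♠·█♧
?????♧♠·♧♠♠♧
??????♧♧♧♢·♠
??????·♠♧♢♢♢

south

████████████
????????????
????????????
????♢♧♧♧♧♠??
????♧♠♢·♠█·?
????♧♠♠♧█♧♧♧
????♧♢★♧·♢·♧
????♧··♧♠·█♧
????♠♧♠·♧♠♠♧
??????♧♧♧♢·♠
??????·♠♧♢♢♢
????????????

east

████████████
????????????
????????????
???♢♧♧♧♧♠???
???♧♠♢·♠█·??
???♧♠♠♧█♧♧♧♧
???♧♢·★·♢·♧·
???♧··♧♠·█♧█
???♠♧♠·♧♠♠♧♧
?????♧♧♧♢·♠♧
?????·♠♧♢♢♢·
????????????

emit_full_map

♢♧♧♧♧♠????
♧♠♢·♠█·???
♧♠♠♧█♧♧♧♧♧
♧♢·★·♢·♧··
♧··♧♠·█♧█♧
♠♧♠·♧♠♠♧♧♠
??♧♧♧♢·♠♧·
??·♠♧♢♢♢·♠

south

????????????
????????????
???♢♧♧♧♧♠???
???♧♠♢·♠█·??
???♧♠♠♧█♧♧♧♧
???♧♢·♧·♢·♧·
???♧··★♠·█♧█
???♠♧♠·♧♠♠♧♧
????♠♧♧♧♢·♠♧
?????·♠♧♢♢♢·
????????????
????????????

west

????????????
????????????
????♢♧♧♧♧♠??
????♧♠♢·♠█·?
????♧♠♠♧█♧♧♧
????♧♢·♧·♢·♧
????♧·★♧♠·█♧
????♠♧♠·♧♠♠♧
????♧♠♧♧♧♢·♠
??????·♠♧♢♢♢
????????????
????????????

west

????????????
????????????
?????♢♧♧♧♧♠?
?????♧♠♢·♠█·
????♧♧♠♠♧█♧♧
????♧♧♢·♧·♢·
????♧♧★·♧♠·█
????♧♠♧♠·♧♠♠
????♧♧♠♧♧♧♢·
???????·♠♧♢♢
????????????
????????????

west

????????????
????????????
??????♢♧♧♧♧♠
??????♧♠♢·♠█
????♢♧♧♠♠♧█♧
????♧♧♧♢·♧·♢
????♢♧★··♧♠·
????♧♧♠♧♠·♧♠
????♧♧♧♠♧♧♧♢
????????·♠♧♢
????????????
????????????

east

????????????
????????????
?????♢♧♧♧♧♠?
?????♧♠♢·♠█·
???♢♧♧♠♠♧█♧♧
???♧♧♧♢·♧·♢·
???♢♧♧★·♧♠·█
???♧♧♠♧♠·♧♠♠
???♧♧♧♠♧♧♧♢·
???????·♠♧♢♢
????????????
????????????

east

????????????
????????????
????♢♧♧♧♧♠??
????♧♠♢·♠█·?
??♢♧♧♠♠♧█♧♧♧
??♧♧♧♢·♧·♢·♧
??♢♧♧·★♧♠·█♧
??♧♧♠♧♠·♧♠♠♧
??♧♧♧♠♧♧♧♢·♠
??????·♠♧♢♢♢
????????????
????????????

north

████████████
????????????
????????????
????♢♧♧♧♧♠??
????♧♠♢·♠█·?
??♢♧♧♠♠♧█♧♧♧
??♧♧♧♢★♧·♢·♧
??♢♧♧··♧♠·█♧
??♧♧♠♧♠·♧♠♠♧
??♧♧♧♠♧♧♧♢·♠
??????·♠♧♢♢♢
????????????

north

████████████
████████████
????????????
????????????
????♢♧♧♧♧♠??
????♧♠♢·♠█·?
??♢♧♧♠★♧█♧♧♧
??♧♧♧♢·♧·♢·♧
??♢♧♧··♧♠·█♧
??♧♧♠♧♠·♧♠♠♧
??♧♧♧♠♧♧♧♢·♠
??????·♠♧♢♢♢

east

████████████
████████████
????????????
????????????
???♢♧♧♧♧♠???
???♧♠♢·♠█·??
?♢♧♧♠♠★█♧♧♧♧
?♧♧♧♢·♧·♢·♧·
?♢♧♧··♧♠·█♧█
?♧♧♠♧♠·♧♠♠♧♧
?♧♧♧♠♧♧♧♢·♠♧
?????·♠♧♢♢♢·

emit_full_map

??♢♧♧♧♧♠????
??♧♠♢·♠█·???
♢♧♧♠♠★█♧♧♧♧♧
♧♧♧♢·♧·♢·♧··
♢♧♧··♧♠·█♧█♧
♧♧♠♧♠·♧♠♠♧♧♠
♧♧♧♠♧♧♧♢·♠♧·
????·♠♧♢♢♢·♠

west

████████████
████████████
????????????
????????????
????♢♧♧♧♧♠??
????♧♠♢·♠█·?
??♢♧♧♠★♧█♧♧♧
??♧♧♧♢·♧·♢·♧
??♢♧♧··♧♠·█♧
??♧♧♠♧♠·♧♠♠♧
??♧♧♧♠♧♧♧♢·♠
??????·♠♧♢♢♢

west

████████████
████████████
????????????
????????????
????♧♢♧♧♧♧♠?
????·♧♠♢·♠█·
???♢♧♧★♠♧█♧♧
???♧♧♧♢·♧·♢·
???♢♧♧··♧♠·█
???♧♧♠♧♠·♧♠♠
???♧♧♧♠♧♧♧♢·
???????·♠♧♢♢

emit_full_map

?♧♢♧♧♧♧♠????
?·♧♠♢·♠█·???
♢♧♧★♠♧█♧♧♧♧♧
♧♧♧♢·♧·♢·♧··
♢♧♧··♧♠·█♧█♧
♧♧♠♧♠·♧♠♠♧♧♠
♧♧♧♠♧♧♧♢·♠♧·
????·♠♧♢♢♢·♠


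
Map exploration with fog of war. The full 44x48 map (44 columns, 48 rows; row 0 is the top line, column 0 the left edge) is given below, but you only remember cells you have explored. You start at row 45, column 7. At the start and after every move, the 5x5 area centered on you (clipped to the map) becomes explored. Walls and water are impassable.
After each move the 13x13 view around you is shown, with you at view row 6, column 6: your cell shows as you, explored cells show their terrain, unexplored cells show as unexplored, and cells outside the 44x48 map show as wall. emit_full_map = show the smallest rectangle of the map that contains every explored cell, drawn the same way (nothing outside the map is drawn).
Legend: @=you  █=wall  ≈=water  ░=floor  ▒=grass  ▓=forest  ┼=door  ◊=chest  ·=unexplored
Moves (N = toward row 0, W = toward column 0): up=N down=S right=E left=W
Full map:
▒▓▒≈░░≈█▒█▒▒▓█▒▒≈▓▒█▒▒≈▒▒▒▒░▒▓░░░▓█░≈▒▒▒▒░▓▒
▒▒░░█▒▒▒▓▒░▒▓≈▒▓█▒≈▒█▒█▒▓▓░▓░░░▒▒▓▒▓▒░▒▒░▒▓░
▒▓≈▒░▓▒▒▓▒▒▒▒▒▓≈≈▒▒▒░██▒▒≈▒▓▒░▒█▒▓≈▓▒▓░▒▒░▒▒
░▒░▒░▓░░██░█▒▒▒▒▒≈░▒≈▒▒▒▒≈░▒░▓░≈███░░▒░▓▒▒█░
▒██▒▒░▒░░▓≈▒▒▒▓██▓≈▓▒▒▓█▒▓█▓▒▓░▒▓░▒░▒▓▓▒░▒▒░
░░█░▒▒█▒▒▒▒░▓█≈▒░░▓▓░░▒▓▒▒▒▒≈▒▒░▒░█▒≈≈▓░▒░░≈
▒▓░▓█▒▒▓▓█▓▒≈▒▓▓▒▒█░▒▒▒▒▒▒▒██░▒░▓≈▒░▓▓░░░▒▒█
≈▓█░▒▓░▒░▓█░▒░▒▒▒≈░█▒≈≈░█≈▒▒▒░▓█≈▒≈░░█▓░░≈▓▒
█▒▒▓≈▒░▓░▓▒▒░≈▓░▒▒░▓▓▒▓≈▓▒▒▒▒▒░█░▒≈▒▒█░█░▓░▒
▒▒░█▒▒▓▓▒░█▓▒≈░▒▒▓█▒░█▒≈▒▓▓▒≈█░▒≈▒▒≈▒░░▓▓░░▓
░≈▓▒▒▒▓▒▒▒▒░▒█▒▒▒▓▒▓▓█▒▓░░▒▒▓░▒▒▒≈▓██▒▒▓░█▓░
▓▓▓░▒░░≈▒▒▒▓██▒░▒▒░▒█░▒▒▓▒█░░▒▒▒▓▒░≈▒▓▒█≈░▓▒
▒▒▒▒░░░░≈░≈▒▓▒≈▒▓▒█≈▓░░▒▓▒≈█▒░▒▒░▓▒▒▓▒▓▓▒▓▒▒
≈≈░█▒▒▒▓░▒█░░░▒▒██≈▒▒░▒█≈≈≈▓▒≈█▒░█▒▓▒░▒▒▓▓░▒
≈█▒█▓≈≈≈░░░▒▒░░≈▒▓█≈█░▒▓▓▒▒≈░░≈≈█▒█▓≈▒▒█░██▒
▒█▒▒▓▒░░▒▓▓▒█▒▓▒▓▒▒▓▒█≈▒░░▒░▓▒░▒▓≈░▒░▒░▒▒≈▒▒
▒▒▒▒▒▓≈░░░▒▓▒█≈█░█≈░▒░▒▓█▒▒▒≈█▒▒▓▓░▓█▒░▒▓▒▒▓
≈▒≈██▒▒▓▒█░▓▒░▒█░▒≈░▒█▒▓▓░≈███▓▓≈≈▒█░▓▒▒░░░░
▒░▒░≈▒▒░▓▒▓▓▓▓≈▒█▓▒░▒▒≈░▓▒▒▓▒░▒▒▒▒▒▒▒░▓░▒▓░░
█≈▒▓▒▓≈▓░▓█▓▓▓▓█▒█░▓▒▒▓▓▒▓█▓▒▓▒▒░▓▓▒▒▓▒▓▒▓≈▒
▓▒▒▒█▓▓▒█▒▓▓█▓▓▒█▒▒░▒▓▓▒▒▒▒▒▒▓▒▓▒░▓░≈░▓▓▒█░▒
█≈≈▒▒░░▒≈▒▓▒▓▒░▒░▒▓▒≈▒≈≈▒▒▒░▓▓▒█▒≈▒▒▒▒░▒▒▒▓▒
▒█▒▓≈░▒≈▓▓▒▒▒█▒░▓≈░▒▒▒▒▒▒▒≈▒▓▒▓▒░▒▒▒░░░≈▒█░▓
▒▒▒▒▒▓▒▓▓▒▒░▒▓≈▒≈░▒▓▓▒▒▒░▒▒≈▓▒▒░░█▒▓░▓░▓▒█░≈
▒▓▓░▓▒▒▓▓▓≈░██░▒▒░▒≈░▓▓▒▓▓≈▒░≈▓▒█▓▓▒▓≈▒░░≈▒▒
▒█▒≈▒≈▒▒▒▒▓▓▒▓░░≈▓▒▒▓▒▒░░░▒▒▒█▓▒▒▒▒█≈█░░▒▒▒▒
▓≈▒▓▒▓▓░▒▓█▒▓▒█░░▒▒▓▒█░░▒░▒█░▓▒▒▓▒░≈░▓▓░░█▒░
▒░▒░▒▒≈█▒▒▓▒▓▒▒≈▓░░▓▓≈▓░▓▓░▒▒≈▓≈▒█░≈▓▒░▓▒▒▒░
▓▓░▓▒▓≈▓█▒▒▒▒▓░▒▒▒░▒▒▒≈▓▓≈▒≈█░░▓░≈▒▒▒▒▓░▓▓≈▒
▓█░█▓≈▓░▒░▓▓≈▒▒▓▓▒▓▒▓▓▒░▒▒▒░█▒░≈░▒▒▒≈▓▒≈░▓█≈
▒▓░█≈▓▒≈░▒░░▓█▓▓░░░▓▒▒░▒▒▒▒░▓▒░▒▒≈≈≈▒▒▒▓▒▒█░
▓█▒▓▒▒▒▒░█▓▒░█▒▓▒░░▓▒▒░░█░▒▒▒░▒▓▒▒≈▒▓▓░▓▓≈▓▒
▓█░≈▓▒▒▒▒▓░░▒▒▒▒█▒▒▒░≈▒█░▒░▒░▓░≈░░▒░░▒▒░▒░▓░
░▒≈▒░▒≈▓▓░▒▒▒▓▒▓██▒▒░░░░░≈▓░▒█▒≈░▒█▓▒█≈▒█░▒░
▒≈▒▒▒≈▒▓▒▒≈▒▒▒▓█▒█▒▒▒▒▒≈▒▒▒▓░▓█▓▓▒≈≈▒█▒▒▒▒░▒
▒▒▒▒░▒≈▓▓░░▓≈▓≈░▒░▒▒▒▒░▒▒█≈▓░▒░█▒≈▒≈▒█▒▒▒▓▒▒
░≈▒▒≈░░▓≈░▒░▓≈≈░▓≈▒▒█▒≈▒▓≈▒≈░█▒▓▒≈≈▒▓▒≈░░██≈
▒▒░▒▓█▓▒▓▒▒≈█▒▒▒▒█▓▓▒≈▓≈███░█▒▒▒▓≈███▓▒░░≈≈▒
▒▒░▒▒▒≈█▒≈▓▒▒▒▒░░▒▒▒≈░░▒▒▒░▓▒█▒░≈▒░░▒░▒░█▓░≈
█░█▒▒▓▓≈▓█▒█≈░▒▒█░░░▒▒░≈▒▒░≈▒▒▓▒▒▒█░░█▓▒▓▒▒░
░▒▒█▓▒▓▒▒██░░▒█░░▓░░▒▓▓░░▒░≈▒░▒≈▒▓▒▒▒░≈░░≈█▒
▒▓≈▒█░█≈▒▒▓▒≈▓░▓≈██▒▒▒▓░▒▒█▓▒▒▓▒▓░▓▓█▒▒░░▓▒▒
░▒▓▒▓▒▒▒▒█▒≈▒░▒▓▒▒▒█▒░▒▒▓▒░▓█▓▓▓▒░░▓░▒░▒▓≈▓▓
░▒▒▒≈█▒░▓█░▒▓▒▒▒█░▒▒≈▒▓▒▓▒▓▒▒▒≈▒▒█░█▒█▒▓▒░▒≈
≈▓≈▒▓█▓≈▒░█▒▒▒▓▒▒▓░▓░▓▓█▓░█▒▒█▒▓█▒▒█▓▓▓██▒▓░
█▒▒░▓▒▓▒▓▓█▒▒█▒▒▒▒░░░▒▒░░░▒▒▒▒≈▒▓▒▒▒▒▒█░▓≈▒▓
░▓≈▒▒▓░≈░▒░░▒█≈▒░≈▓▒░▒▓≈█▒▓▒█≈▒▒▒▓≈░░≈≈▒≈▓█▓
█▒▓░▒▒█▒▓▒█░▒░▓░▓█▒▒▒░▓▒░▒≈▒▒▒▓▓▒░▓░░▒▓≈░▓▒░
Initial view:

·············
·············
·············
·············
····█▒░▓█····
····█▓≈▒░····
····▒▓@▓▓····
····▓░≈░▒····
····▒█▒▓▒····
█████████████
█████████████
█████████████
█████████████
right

·············
·············
·············
·············
···█▒░▓█░····
···█▓≈▒░█····
···▒▓▒@▓█····
···▓░≈░▒░····
···▒█▒▓▒█····
█████████████
█████████████
█████████████
█████████████

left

·············
·············
·············
·············
····█▒░▓█░···
····█▓≈▒░█···
····▒▓@▓▓█···
····▓░≈░▒░···
····▒█▒▓▒█···
█████████████
█████████████
█████████████
█████████████

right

·············
·············
·············
·············
···█▒░▓█░····
···█▓≈▒░█····
···▒▓▒@▓█····
···▓░≈░▒░····
···▒█▒▓▒█····
█████████████
█████████████
█████████████
█████████████

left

·············
·············
·············
·············
····█▒░▓█░···
····█▓≈▒░█···
····▒▓@▓▓█···
····▓░≈░▒░···
····▒█▒▓▒█···
█████████████
█████████████
█████████████
█████████████


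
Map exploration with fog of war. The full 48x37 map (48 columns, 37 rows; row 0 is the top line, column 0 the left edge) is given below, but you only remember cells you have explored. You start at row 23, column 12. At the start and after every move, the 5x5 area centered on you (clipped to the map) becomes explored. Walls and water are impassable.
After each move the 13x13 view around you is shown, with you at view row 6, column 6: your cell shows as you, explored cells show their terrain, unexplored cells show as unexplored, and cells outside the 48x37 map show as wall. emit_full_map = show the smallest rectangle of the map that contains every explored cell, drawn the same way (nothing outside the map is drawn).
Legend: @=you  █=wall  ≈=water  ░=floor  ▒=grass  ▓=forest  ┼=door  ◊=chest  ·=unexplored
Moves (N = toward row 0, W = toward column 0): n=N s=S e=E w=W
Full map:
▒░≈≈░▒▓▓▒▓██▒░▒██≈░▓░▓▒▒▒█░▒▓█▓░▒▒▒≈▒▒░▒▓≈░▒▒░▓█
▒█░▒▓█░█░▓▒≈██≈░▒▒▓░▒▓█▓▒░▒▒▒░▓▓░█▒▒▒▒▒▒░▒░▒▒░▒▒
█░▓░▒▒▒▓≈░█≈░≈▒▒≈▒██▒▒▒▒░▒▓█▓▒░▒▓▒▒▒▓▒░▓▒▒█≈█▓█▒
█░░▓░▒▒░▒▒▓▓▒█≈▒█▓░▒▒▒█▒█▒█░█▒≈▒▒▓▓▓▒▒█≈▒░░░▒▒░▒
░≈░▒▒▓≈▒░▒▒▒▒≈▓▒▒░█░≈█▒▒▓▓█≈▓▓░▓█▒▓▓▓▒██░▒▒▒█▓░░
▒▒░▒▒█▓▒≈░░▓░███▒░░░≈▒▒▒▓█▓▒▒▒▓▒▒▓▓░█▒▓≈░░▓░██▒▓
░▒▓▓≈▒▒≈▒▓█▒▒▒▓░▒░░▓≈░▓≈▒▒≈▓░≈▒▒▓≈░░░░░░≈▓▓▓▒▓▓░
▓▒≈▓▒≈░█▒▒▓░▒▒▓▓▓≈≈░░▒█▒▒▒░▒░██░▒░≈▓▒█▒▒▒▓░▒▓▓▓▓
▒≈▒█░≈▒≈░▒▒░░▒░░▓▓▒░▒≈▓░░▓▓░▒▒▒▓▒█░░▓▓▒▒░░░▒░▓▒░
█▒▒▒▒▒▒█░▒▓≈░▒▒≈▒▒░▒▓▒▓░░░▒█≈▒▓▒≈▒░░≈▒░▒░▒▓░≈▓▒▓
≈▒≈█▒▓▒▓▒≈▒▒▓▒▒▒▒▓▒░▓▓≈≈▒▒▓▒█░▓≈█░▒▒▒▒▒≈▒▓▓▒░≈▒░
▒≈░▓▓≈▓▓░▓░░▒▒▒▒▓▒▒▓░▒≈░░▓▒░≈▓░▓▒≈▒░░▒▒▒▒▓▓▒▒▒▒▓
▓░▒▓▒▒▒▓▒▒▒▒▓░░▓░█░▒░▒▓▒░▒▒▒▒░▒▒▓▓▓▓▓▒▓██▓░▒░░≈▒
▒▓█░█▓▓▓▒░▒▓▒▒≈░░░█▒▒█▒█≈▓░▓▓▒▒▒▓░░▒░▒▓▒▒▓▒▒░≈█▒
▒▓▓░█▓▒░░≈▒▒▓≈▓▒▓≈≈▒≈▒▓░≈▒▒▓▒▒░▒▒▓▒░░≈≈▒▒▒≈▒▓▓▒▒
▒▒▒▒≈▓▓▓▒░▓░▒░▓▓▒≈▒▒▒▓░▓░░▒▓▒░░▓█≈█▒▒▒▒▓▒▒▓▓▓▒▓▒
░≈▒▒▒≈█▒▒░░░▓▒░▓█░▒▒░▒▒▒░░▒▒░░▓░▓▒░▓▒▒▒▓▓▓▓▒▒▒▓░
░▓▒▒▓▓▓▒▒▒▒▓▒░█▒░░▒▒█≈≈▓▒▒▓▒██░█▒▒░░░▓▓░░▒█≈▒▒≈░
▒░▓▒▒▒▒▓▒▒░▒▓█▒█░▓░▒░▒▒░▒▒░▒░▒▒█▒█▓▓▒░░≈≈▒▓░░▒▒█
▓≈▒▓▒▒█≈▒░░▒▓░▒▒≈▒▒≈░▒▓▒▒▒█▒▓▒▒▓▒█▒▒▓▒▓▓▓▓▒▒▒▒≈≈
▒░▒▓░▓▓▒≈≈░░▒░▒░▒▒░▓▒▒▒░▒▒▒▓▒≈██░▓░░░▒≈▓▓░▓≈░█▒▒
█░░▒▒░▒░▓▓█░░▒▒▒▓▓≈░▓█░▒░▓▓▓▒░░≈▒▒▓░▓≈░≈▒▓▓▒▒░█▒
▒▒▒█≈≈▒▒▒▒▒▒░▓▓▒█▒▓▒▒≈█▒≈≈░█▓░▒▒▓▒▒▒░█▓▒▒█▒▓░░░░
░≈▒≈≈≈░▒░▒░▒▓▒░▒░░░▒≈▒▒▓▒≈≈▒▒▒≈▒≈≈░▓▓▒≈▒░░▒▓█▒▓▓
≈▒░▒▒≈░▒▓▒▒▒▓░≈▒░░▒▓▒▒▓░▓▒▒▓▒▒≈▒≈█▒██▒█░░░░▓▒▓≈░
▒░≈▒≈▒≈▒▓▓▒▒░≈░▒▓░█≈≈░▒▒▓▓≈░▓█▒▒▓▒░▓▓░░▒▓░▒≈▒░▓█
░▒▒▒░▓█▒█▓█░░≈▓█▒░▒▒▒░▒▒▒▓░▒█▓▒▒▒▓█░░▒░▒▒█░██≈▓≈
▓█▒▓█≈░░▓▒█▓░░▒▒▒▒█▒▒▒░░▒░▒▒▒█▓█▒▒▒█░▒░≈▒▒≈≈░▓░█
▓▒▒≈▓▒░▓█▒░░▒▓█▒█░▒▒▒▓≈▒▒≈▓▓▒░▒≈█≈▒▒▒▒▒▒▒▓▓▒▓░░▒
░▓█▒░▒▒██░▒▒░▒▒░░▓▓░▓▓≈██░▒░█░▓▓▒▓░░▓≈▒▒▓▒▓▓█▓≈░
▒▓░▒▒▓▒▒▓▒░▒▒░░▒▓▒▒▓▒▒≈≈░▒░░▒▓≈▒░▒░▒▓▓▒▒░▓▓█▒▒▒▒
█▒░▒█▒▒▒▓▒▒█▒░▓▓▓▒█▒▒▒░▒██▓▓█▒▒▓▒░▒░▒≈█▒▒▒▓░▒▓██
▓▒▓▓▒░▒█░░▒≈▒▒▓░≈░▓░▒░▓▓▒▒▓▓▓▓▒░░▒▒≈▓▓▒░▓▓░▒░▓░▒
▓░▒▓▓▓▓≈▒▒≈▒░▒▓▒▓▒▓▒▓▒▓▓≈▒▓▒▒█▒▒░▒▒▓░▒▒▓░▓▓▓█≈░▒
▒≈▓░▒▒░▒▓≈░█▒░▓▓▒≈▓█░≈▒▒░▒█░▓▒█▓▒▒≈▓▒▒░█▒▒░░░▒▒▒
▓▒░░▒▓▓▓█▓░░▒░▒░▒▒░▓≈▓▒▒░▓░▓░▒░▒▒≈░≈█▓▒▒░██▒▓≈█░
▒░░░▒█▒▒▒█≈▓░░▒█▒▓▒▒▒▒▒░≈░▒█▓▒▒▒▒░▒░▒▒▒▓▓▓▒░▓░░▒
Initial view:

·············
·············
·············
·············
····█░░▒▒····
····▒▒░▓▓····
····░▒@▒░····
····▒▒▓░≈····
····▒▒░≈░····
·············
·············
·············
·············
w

·············
·············
·············
·············
····▓█░░▒▒···
····▒▒▒░▓▓···
····▒░@▓▒░···
····▒▒▒▓░≈···
····▓▒▒░≈░···
·············
·············
·············
·············

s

·············
·············
·············
····▓█░░▒▒···
····▒▒▒░▓▓···
····▒░▒▓▒░···
····▒▒@▓░≈···
····▓▒▒░≈░···
····▓█░░≈····
·············
·············
·············
·············

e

·············
·············
·············
···▓█░░▒▒····
···▒▒▒░▓▓····
···▒░▒▓▒░····
···▒▒▒@░≈····
···▓▒▒░≈░····
···▓█░░≈▓····
·············
·············
·············
·············

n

·············
·············
·············
·············
···▓█░░▒▒····
···▒▒▒░▓▓····
···▒░▒@▒░····
···▒▒▒▓░≈····
···▓▒▒░≈░····
···▓█░░≈▓····
·············
·············
·············

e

·············
·············
·············
·············
··▓█░░▒▒▒····
··▒▒▒░▓▓▒····
··▒░▒▓@░▒····
··▒▒▒▓░≈▒····
··▓▒▒░≈░▒····
··▓█░░≈▓·····
·············
·············
·············

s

·············
·············
·············
··▓█░░▒▒▒····
··▒▒▒░▓▓▒····
··▒░▒▓▒░▒····
··▒▒▒▓@≈▒····
··▓▒▒░≈░▒····
··▓█░░≈▓█····
·············
·············
·············
·············

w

·············
·············
·············
···▓█░░▒▒▒···
···▒▒▒░▓▓▒···
···▒░▒▓▒░▒···
···▒▒▒@░≈▒···
···▓▒▒░≈░▒···
···▓█░░≈▓█···
·············
·············
·············
·············

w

·············
·············
·············
····▓█░░▒▒▒··
····▒▒▒░▓▓▒··
····▒░▒▓▒░▒··
····▒▒@▓░≈▒··
····▓▒▒░≈░▒··
····▓█░░≈▓█··
·············
·············
·············
·············

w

·············
·············
·············
·····▓█░░▒▒▒·
····▒▒▒▒░▓▓▒·
····░▒░▒▓▒░▒·
····▓▒@▒▓░≈▒·
····▓▓▒▒░≈░▒·
····█▓█░░≈▓█·
·············
·············
·············
·············

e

·············
·············
·············
····▓█░░▒▒▒··
···▒▒▒▒░▓▓▒··
···░▒░▒▓▒░▒··
···▓▒▒@▓░≈▒··
···▓▓▒▒░≈░▒··
···█▓█░░≈▓█··
·············
·············
·············
·············

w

·············
·············
·············
·····▓█░░▒▒▒·
····▒▒▒▒░▓▓▒·
····░▒░▒▓▒░▒·
····▓▒@▒▓░≈▒·
····▓▓▒▒░≈░▒·
····█▓█░░≈▓█·
·············
·············
·············
·············

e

·············
·············
·············
····▓█░░▒▒▒··
···▒▒▒▒░▓▓▒··
···░▒░▒▓▒░▒··
···▓▒▒@▓░≈▒··
···▓▓▒▒░≈░▒··
···█▓█░░≈▓█··
·············
·············
·············
·············


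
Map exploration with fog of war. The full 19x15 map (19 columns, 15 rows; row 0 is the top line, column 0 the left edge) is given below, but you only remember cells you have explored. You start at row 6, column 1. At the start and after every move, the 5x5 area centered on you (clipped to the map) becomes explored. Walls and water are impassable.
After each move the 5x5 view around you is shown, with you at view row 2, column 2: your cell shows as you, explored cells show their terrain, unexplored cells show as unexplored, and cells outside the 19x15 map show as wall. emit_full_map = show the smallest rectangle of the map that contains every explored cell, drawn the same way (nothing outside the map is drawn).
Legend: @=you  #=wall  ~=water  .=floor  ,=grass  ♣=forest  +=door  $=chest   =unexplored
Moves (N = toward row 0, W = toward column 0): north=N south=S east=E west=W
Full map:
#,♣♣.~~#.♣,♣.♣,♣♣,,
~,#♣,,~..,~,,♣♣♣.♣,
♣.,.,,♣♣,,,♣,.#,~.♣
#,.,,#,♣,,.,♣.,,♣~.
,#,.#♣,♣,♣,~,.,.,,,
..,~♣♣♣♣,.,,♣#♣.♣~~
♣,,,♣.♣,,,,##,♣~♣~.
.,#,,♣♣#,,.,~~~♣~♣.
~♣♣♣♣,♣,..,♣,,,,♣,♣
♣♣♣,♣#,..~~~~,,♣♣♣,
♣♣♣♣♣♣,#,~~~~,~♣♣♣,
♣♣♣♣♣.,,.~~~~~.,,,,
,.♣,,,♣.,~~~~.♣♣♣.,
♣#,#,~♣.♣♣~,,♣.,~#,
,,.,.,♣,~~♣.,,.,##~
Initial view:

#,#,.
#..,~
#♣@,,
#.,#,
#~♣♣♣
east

,#,.#
..,~♣
♣,@,♣
.,#,,
~♣♣♣♣

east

#,.#♣
.,~♣♣
,,@♣.
,#,,♣
♣♣♣♣,

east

,.#♣,
,~♣♣♣
,,@.♣
#,,♣♣
♣♣♣,♣

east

.#♣,♣
~♣♣♣♣
,♣@♣,
,,♣♣#
♣♣,♣,

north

,,#,♣
.#♣,♣
~♣@♣♣
,♣.♣,
,,♣♣#

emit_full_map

   ,,#,♣
,#,.#♣,♣
..,~♣@♣♣
♣,,,♣.♣,
.,#,,♣♣#
~♣♣♣♣,♣,

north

.,,♣♣
,,#,♣
.#@,♣
~♣♣♣♣
,♣.♣,

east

,,♣♣,
,#,♣,
#♣@♣,
♣♣♣♣,
♣.♣,,

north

,,~..
,,♣♣,
,#@♣,
#♣,♣,
♣♣♣♣,

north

.~~#.
,,~..
,,@♣,
,#,♣,
#♣,♣,

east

~~#.♣
,~..,
,♣@,,
#,♣,,
♣,♣,♣

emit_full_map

    .~~#.♣
    ,,~..,
   .,,♣@,,
   ,,#,♣,,
,#,.#♣,♣,♣
..,~♣♣♣♣, 
♣,,,♣.♣,, 
.,#,,♣♣#  
~♣♣♣♣,♣,  

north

#####
~~#.♣
,~@.,
,♣♣,,
#,♣,,

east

#####
~#.♣,
~.@,~
♣♣,,,
,♣,,.

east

#####
#.♣,♣
..@~,
♣,,,♣
♣,,.,

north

#####
#####
#.@,♣
..,~,
♣,,,♣

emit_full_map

    .~~#.@,♣
    ,,~..,~,
   .,,♣♣,,,♣
   ,,#,♣,,.,
,#,.#♣,♣,♣  
..,~♣♣♣♣,   
♣,,,♣.♣,,   
.,#,,♣♣#    
~♣♣♣♣,♣,    


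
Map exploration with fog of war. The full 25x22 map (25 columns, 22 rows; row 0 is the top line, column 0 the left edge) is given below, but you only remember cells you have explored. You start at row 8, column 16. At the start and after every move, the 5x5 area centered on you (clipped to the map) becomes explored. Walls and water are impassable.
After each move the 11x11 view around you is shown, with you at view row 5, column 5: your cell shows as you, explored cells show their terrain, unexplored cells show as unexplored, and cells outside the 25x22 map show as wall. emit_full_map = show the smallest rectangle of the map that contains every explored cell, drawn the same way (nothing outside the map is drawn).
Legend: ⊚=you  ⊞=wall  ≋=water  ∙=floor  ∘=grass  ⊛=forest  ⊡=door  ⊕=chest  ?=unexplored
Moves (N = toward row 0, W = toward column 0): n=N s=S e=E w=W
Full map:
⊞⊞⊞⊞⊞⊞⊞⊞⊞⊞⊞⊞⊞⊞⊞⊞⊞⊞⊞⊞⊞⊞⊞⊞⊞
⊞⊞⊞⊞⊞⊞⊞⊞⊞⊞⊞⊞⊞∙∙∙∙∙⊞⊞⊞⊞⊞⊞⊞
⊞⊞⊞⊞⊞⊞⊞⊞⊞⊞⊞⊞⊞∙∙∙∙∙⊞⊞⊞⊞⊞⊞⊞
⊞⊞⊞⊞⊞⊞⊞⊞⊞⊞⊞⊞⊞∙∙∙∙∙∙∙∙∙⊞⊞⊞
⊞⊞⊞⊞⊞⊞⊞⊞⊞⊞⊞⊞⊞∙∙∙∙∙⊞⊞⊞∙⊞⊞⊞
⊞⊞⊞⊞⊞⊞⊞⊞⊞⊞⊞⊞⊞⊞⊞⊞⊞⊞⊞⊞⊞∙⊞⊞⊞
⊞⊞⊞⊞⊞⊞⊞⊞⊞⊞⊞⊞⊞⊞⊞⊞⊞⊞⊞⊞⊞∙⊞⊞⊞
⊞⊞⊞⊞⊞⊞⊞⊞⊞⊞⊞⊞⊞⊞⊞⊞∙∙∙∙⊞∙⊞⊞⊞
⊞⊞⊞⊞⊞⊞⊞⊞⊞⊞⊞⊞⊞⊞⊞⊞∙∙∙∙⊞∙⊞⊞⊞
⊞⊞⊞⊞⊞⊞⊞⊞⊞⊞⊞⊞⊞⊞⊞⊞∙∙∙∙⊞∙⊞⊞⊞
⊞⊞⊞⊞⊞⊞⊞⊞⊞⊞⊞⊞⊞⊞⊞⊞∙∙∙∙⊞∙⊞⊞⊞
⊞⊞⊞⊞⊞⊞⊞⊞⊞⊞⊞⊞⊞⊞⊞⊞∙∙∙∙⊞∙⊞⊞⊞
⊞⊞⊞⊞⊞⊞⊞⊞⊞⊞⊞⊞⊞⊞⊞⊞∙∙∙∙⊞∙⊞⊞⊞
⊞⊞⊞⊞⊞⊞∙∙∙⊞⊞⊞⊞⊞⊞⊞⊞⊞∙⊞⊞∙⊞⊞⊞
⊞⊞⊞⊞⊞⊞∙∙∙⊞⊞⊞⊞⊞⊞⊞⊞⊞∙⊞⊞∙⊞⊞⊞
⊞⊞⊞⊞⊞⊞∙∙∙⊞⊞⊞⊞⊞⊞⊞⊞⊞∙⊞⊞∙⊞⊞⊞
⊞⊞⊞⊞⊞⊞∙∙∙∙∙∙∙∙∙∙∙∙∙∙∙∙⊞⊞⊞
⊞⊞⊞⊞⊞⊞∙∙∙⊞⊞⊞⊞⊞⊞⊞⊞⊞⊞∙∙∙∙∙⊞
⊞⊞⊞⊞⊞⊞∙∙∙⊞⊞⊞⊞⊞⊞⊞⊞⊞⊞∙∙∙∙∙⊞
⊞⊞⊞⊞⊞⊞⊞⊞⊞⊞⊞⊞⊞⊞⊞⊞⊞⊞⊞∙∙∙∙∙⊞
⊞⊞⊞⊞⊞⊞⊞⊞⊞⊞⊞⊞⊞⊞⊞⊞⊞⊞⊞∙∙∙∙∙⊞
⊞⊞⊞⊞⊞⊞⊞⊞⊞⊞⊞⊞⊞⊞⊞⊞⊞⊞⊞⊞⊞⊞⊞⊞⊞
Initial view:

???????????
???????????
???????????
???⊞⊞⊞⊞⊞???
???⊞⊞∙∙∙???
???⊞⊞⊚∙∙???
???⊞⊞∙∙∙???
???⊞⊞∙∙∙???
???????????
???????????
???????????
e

???????????
???????????
???????????
??⊞⊞⊞⊞⊞⊞???
??⊞⊞∙∙∙∙???
??⊞⊞∙⊚∙∙???
??⊞⊞∙∙∙∙???
??⊞⊞∙∙∙∙???
???????????
???????????
???????????

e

???????????
???????????
???????????
?⊞⊞⊞⊞⊞⊞⊞???
?⊞⊞∙∙∙∙⊞???
?⊞⊞∙∙⊚∙⊞???
?⊞⊞∙∙∙∙⊞???
?⊞⊞∙∙∙∙⊞???
???????????
???????????
???????????

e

???????????
???????????
???????????
⊞⊞⊞⊞⊞⊞⊞∙???
⊞⊞∙∙∙∙⊞∙???
⊞⊞∙∙∙⊚⊞∙???
⊞⊞∙∙∙∙⊞∙???
⊞⊞∙∙∙∙⊞∙???
???????????
???????????
???????????

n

???????????
???????????
???????????
???⊞⊞⊞⊞∙???
⊞⊞⊞⊞⊞⊞⊞∙???
⊞⊞∙∙∙⊚⊞∙???
⊞⊞∙∙∙∙⊞∙???
⊞⊞∙∙∙∙⊞∙???
⊞⊞∙∙∙∙⊞∙???
???????????
???????????

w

???????????
???????????
???????????
???⊞⊞⊞⊞⊞∙??
?⊞⊞⊞⊞⊞⊞⊞∙??
?⊞⊞∙∙⊚∙⊞∙??
?⊞⊞∙∙∙∙⊞∙??
?⊞⊞∙∙∙∙⊞∙??
?⊞⊞∙∙∙∙⊞∙??
???????????
???????????

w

???????????
???????????
???????????
???⊞⊞⊞⊞⊞⊞∙?
??⊞⊞⊞⊞⊞⊞⊞∙?
??⊞⊞∙⊚∙∙⊞∙?
??⊞⊞∙∙∙∙⊞∙?
??⊞⊞∙∙∙∙⊞∙?
??⊞⊞∙∙∙∙⊞∙?
???????????
???????????

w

???????????
???????????
???????????
???⊞⊞⊞⊞⊞⊞⊞∙
???⊞⊞⊞⊞⊞⊞⊞∙
???⊞⊞⊚∙∙∙⊞∙
???⊞⊞∙∙∙∙⊞∙
???⊞⊞∙∙∙∙⊞∙
???⊞⊞∙∙∙∙⊞∙
???????????
???????????

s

???????????
???????????
???⊞⊞⊞⊞⊞⊞⊞∙
???⊞⊞⊞⊞⊞⊞⊞∙
???⊞⊞∙∙∙∙⊞∙
???⊞⊞⊚∙∙∙⊞∙
???⊞⊞∙∙∙∙⊞∙
???⊞⊞∙∙∙∙⊞∙
???????????
???????????
???????????

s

???????????
???⊞⊞⊞⊞⊞⊞⊞∙
???⊞⊞⊞⊞⊞⊞⊞∙
???⊞⊞∙∙∙∙⊞∙
???⊞⊞∙∙∙∙⊞∙
???⊞⊞⊚∙∙∙⊞∙
???⊞⊞∙∙∙∙⊞∙
???⊞⊞∙∙∙???
???????????
???????????
???????????

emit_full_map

⊞⊞⊞⊞⊞⊞⊞∙
⊞⊞⊞⊞⊞⊞⊞∙
⊞⊞∙∙∙∙⊞∙
⊞⊞∙∙∙∙⊞∙
⊞⊞⊚∙∙∙⊞∙
⊞⊞∙∙∙∙⊞∙
⊞⊞∙∙∙???

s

???⊞⊞⊞⊞⊞⊞⊞∙
???⊞⊞⊞⊞⊞⊞⊞∙
???⊞⊞∙∙∙∙⊞∙
???⊞⊞∙∙∙∙⊞∙
???⊞⊞∙∙∙∙⊞∙
???⊞⊞⊚∙∙∙⊞∙
???⊞⊞∙∙∙???
???⊞⊞∙∙∙???
???????????
???????????
???????????

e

??⊞⊞⊞⊞⊞⊞⊞∙?
??⊞⊞⊞⊞⊞⊞⊞∙?
??⊞⊞∙∙∙∙⊞∙?
??⊞⊞∙∙∙∙⊞∙?
??⊞⊞∙∙∙∙⊞∙?
??⊞⊞∙⊚∙∙⊞∙?
??⊞⊞∙∙∙∙???
??⊞⊞∙∙∙∙???
???????????
???????????
???????????

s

??⊞⊞⊞⊞⊞⊞⊞∙?
??⊞⊞∙∙∙∙⊞∙?
??⊞⊞∙∙∙∙⊞∙?
??⊞⊞∙∙∙∙⊞∙?
??⊞⊞∙∙∙∙⊞∙?
??⊞⊞∙⊚∙∙???
??⊞⊞∙∙∙∙???
???⊞⊞⊞∙⊞???
???????????
???????????
???????????

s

??⊞⊞∙∙∙∙⊞∙?
??⊞⊞∙∙∙∙⊞∙?
??⊞⊞∙∙∙∙⊞∙?
??⊞⊞∙∙∙∙⊞∙?
??⊞⊞∙∙∙∙???
??⊞⊞∙⊚∙∙???
???⊞⊞⊞∙⊞???
???⊞⊞⊞∙⊞???
???????????
???????????
???????????

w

???⊞⊞∙∙∙∙⊞∙
???⊞⊞∙∙∙∙⊞∙
???⊞⊞∙∙∙∙⊞∙
???⊞⊞∙∙∙∙⊞∙
???⊞⊞∙∙∙∙??
???⊞⊞⊚∙∙∙??
???⊞⊞⊞⊞∙⊞??
???⊞⊞⊞⊞∙⊞??
???????????
???????????
???????????

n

???⊞⊞⊞⊞⊞⊞⊞∙
???⊞⊞∙∙∙∙⊞∙
???⊞⊞∙∙∙∙⊞∙
???⊞⊞∙∙∙∙⊞∙
???⊞⊞∙∙∙∙⊞∙
???⊞⊞⊚∙∙∙??
???⊞⊞∙∙∙∙??
???⊞⊞⊞⊞∙⊞??
???⊞⊞⊞⊞∙⊞??
???????????
???????????

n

???⊞⊞⊞⊞⊞⊞⊞∙
???⊞⊞⊞⊞⊞⊞⊞∙
???⊞⊞∙∙∙∙⊞∙
???⊞⊞∙∙∙∙⊞∙
???⊞⊞∙∙∙∙⊞∙
???⊞⊞⊚∙∙∙⊞∙
???⊞⊞∙∙∙∙??
???⊞⊞∙∙∙∙??
???⊞⊞⊞⊞∙⊞??
???⊞⊞⊞⊞∙⊞??
???????????

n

???????????
???⊞⊞⊞⊞⊞⊞⊞∙
???⊞⊞⊞⊞⊞⊞⊞∙
???⊞⊞∙∙∙∙⊞∙
???⊞⊞∙∙∙∙⊞∙
???⊞⊞⊚∙∙∙⊞∙
???⊞⊞∙∙∙∙⊞∙
???⊞⊞∙∙∙∙??
???⊞⊞∙∙∙∙??
???⊞⊞⊞⊞∙⊞??
???⊞⊞⊞⊞∙⊞??

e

???????????
??⊞⊞⊞⊞⊞⊞⊞∙?
??⊞⊞⊞⊞⊞⊞⊞∙?
??⊞⊞∙∙∙∙⊞∙?
??⊞⊞∙∙∙∙⊞∙?
??⊞⊞∙⊚∙∙⊞∙?
??⊞⊞∙∙∙∙⊞∙?
??⊞⊞∙∙∙∙???
??⊞⊞∙∙∙∙???
??⊞⊞⊞⊞∙⊞???
??⊞⊞⊞⊞∙⊞???

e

???????????
?⊞⊞⊞⊞⊞⊞⊞∙??
?⊞⊞⊞⊞⊞⊞⊞∙??
?⊞⊞∙∙∙∙⊞∙??
?⊞⊞∙∙∙∙⊞∙??
?⊞⊞∙∙⊚∙⊞∙??
?⊞⊞∙∙∙∙⊞∙??
?⊞⊞∙∙∙∙⊞???
?⊞⊞∙∙∙∙????
?⊞⊞⊞⊞∙⊞????
?⊞⊞⊞⊞∙⊞????

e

???????????
⊞⊞⊞⊞⊞⊞⊞∙???
⊞⊞⊞⊞⊞⊞⊞∙???
⊞⊞∙∙∙∙⊞∙???
⊞⊞∙∙∙∙⊞∙???
⊞⊞∙∙∙⊚⊞∙???
⊞⊞∙∙∙∙⊞∙???
⊞⊞∙∙∙∙⊞∙???
⊞⊞∙∙∙∙?????
⊞⊞⊞⊞∙⊞?????
⊞⊞⊞⊞∙⊞?????

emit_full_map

⊞⊞⊞⊞⊞⊞⊞∙
⊞⊞⊞⊞⊞⊞⊞∙
⊞⊞∙∙∙∙⊞∙
⊞⊞∙∙∙∙⊞∙
⊞⊞∙∙∙⊚⊞∙
⊞⊞∙∙∙∙⊞∙
⊞⊞∙∙∙∙⊞∙
⊞⊞∙∙∙∙??
⊞⊞⊞⊞∙⊞??
⊞⊞⊞⊞∙⊞??

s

⊞⊞⊞⊞⊞⊞⊞∙???
⊞⊞⊞⊞⊞⊞⊞∙???
⊞⊞∙∙∙∙⊞∙???
⊞⊞∙∙∙∙⊞∙???
⊞⊞∙∙∙∙⊞∙???
⊞⊞∙∙∙⊚⊞∙???
⊞⊞∙∙∙∙⊞∙???
⊞⊞∙∙∙∙⊞∙???
⊞⊞⊞⊞∙⊞?????
⊞⊞⊞⊞∙⊞?????
???????????

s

⊞⊞⊞⊞⊞⊞⊞∙???
⊞⊞∙∙∙∙⊞∙???
⊞⊞∙∙∙∙⊞∙???
⊞⊞∙∙∙∙⊞∙???
⊞⊞∙∙∙∙⊞∙???
⊞⊞∙∙∙⊚⊞∙???
⊞⊞∙∙∙∙⊞∙???
⊞⊞⊞⊞∙⊞⊞∙???
⊞⊞⊞⊞∙⊞?????
???????????
???????????

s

⊞⊞∙∙∙∙⊞∙???
⊞⊞∙∙∙∙⊞∙???
⊞⊞∙∙∙∙⊞∙???
⊞⊞∙∙∙∙⊞∙???
⊞⊞∙∙∙∙⊞∙???
⊞⊞∙∙∙⊚⊞∙???
⊞⊞⊞⊞∙⊞⊞∙???
⊞⊞⊞⊞∙⊞⊞∙???
???????????
???????????
???????????

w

?⊞⊞∙∙∙∙⊞∙??
?⊞⊞∙∙∙∙⊞∙??
?⊞⊞∙∙∙∙⊞∙??
?⊞⊞∙∙∙∙⊞∙??
?⊞⊞∙∙∙∙⊞∙??
?⊞⊞∙∙⊚∙⊞∙??
?⊞⊞⊞⊞∙⊞⊞∙??
?⊞⊞⊞⊞∙⊞⊞∙??
???????????
???????????
???????????

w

??⊞⊞∙∙∙∙⊞∙?
??⊞⊞∙∙∙∙⊞∙?
??⊞⊞∙∙∙∙⊞∙?
??⊞⊞∙∙∙∙⊞∙?
??⊞⊞∙∙∙∙⊞∙?
??⊞⊞∙⊚∙∙⊞∙?
??⊞⊞⊞⊞∙⊞⊞∙?
??⊞⊞⊞⊞∙⊞⊞∙?
???????????
???????????
???????????

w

???⊞⊞∙∙∙∙⊞∙
???⊞⊞∙∙∙∙⊞∙
???⊞⊞∙∙∙∙⊞∙
???⊞⊞∙∙∙∙⊞∙
???⊞⊞∙∙∙∙⊞∙
???⊞⊞⊚∙∙∙⊞∙
???⊞⊞⊞⊞∙⊞⊞∙
???⊞⊞⊞⊞∙⊞⊞∙
???????????
???????????
???????????

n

???⊞⊞⊞⊞⊞⊞⊞∙
???⊞⊞∙∙∙∙⊞∙
???⊞⊞∙∙∙∙⊞∙
???⊞⊞∙∙∙∙⊞∙
???⊞⊞∙∙∙∙⊞∙
???⊞⊞⊚∙∙∙⊞∙
???⊞⊞∙∙∙∙⊞∙
???⊞⊞⊞⊞∙⊞⊞∙
???⊞⊞⊞⊞∙⊞⊞∙
???????????
???????????

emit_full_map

⊞⊞⊞⊞⊞⊞⊞∙
⊞⊞⊞⊞⊞⊞⊞∙
⊞⊞∙∙∙∙⊞∙
⊞⊞∙∙∙∙⊞∙
⊞⊞∙∙∙∙⊞∙
⊞⊞∙∙∙∙⊞∙
⊞⊞⊚∙∙∙⊞∙
⊞⊞∙∙∙∙⊞∙
⊞⊞⊞⊞∙⊞⊞∙
⊞⊞⊞⊞∙⊞⊞∙

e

??⊞⊞⊞⊞⊞⊞⊞∙?
??⊞⊞∙∙∙∙⊞∙?
??⊞⊞∙∙∙∙⊞∙?
??⊞⊞∙∙∙∙⊞∙?
??⊞⊞∙∙∙∙⊞∙?
??⊞⊞∙⊚∙∙⊞∙?
??⊞⊞∙∙∙∙⊞∙?
??⊞⊞⊞⊞∙⊞⊞∙?
??⊞⊞⊞⊞∙⊞⊞∙?
???????????
???????????

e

?⊞⊞⊞⊞⊞⊞⊞∙??
?⊞⊞∙∙∙∙⊞∙??
?⊞⊞∙∙∙∙⊞∙??
?⊞⊞∙∙∙∙⊞∙??
?⊞⊞∙∙∙∙⊞∙??
?⊞⊞∙∙⊚∙⊞∙??
?⊞⊞∙∙∙∙⊞∙??
?⊞⊞⊞⊞∙⊞⊞∙??
?⊞⊞⊞⊞∙⊞⊞∙??
???????????
???????????

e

⊞⊞⊞⊞⊞⊞⊞∙???
⊞⊞∙∙∙∙⊞∙???
⊞⊞∙∙∙∙⊞∙???
⊞⊞∙∙∙∙⊞∙???
⊞⊞∙∙∙∙⊞∙???
⊞⊞∙∙∙⊚⊞∙???
⊞⊞∙∙∙∙⊞∙???
⊞⊞⊞⊞∙⊞⊞∙???
⊞⊞⊞⊞∙⊞⊞∙???
???????????
???????????

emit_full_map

⊞⊞⊞⊞⊞⊞⊞∙
⊞⊞⊞⊞⊞⊞⊞∙
⊞⊞∙∙∙∙⊞∙
⊞⊞∙∙∙∙⊞∙
⊞⊞∙∙∙∙⊞∙
⊞⊞∙∙∙∙⊞∙
⊞⊞∙∙∙⊚⊞∙
⊞⊞∙∙∙∙⊞∙
⊞⊞⊞⊞∙⊞⊞∙
⊞⊞⊞⊞∙⊞⊞∙
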